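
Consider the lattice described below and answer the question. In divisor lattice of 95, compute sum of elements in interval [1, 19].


Interval [1,19] in divisors of 95: [1, 19]
Sum = 20


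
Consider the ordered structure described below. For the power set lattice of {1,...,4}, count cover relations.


A cover relation a -< b holds when a < b with no c strictly between.
Cover relations:
  {} -< {1}
  {} -< {2}
  {} -< {3}
  {} -< {4}
  {1} -< {1,2}
  {1} -< {1,3}
  {1} -< {1,4}
  {2} -< {1,2}
  ...24 more
Total: 32


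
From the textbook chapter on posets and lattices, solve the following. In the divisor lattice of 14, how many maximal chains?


A maximal chain goes from the minimum element to a maximal element via cover relations.
Counting all min-to-max paths in the cover graph.
Total maximal chains: 2


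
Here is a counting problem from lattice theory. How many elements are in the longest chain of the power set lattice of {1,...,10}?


A chain is a totally ordered subset; we count the number of elements in a maximum chain.
Compute, for each element x, the size of the longest chain ending at x:
  {}: 1
  {1}: 2
  {2}: 2
  {3}: 2
  {4}: 2
  {5}: 2
  ...
A maximum chain: {} < {1} < {1,2} < {1,2,3} < {1,2,3,4} < {1,2,3,4,5} < {1,2,3,4,5,6} < {1,2,3,4,5,6,7} < {1,2,3,4,5,6,7,8} < {1,2,3,4,5,6,7,8,9} < {1,2,3,4,5,6,7,8,9,10}
Number of elements in the longest chain: 11


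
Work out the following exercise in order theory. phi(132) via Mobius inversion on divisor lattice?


phi(n) = n * prod_{p|n} (1 - 1/p).
Prime divisors of 132: [2, 3, 11]
phi(132) = 132 * (1 - 1/2) * (1 - 1/3) * (1 - 1/11)
phi(132) = 40


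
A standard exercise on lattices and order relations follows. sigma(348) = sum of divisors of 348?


sigma(n) = sum of divisors.
Divisors of 348: [1, 2, 3, 4, 6, 12, 29, 58, 87, 116, 174, 348]
Sum = 840


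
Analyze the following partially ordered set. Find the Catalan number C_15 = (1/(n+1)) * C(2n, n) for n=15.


C(n) = C(2n, n) / (n+1).
C(30, 15) = 155117520
C(15) = 155117520 / 16 = 9694845


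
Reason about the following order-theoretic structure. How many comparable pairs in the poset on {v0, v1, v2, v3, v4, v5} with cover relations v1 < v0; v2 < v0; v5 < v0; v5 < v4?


A comparable pair {a,b} has a < b or b < a in the order.
Count unordered pairs where one element is strictly below the other.
Examples: {v0,v1}, {v0,v2}, {v0,v5}, {v4,v5}
Total comparable pairs: 4


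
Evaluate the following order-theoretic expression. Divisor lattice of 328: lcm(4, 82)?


Join=lcm.
gcd(4,82)=2
lcm=164


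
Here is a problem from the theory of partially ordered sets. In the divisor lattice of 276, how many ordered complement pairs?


Complement pair (a,b): a meet b = bottom, a join b = top.
Here: gcd(a,b)=1 and lcm(a,b)=276, i.e. a*b=276 with a,b coprime.
Pairs found: (1,276), (3,92), (4,69), (12,23), ... (4 more)
Total ordered pairs: 8


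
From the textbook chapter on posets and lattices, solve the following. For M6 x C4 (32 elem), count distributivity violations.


Distributive law: a ^ (b v c) = (a ^ b) v (a ^ c).
Check all 32^3 = 32768 ordered triples (a,b,c).
  e.g. a=(a1,0), b=(a2,0), c=(a3,0): lhs=(a1,0) != rhs=(0,0)
  e.g. a=(a1,0), b=(a2,0), c=(a3,1): lhs=(a1,0) != rhs=(0,0)
Total violating triples: 7680


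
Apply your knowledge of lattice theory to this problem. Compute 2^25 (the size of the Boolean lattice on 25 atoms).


Power set = 2^n.
2^25 = 33554432


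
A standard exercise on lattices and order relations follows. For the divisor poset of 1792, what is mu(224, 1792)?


In a divisor lattice, mu(a,b) = mu(b/a) where mu is the classical Mobius function.
b/a = 1792/224 = 8
Prime factorization of 8: primes [2]
8 is not squarefree, so mu(8) = 0


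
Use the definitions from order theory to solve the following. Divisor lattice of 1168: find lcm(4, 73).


In a divisor lattice, join = lcm (least common multiple).
gcd(4,73) = 1
lcm(4,73) = 4*73/gcd = 292/1 = 292


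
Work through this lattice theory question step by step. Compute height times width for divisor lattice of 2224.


Height = length of longest chain minus 1; width = size of largest antichain.
A maximum chain: 1 | 139 | 278 | 556 | 1112 | 2224  (height 5).
A maximum antichain: {2, 139}  (width 2).
Product = 5 * 2 = 10


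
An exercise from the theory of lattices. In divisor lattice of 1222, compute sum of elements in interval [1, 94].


Interval [1,94] in divisors of 1222: [1, 2, 47, 94]
Sum = 144


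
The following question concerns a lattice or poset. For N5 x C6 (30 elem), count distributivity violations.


Distributive law: a ^ (b v c) = (a ^ b) v (a ^ c).
Check all 30^3 = 27000 ordered triples (a,b,c).
  e.g. a=(b,0), b=(a,0), c=(c,0): lhs=(b,0) != rhs=(a,0)
  e.g. a=(b,0), b=(a,0), c=(c,1): lhs=(b,0) != rhs=(a,0)
Total violating triples: 432


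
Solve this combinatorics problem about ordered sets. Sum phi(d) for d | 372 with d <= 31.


Divisors of 372 up to 31: [1, 2, 3, 4, 6, 12, 31]
phi values: [1, 1, 2, 2, 2, 4, 30]
Sum = 42


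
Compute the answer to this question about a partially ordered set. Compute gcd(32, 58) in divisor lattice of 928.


In a divisor lattice, meet = gcd (greatest common divisor).
By Euclidean algorithm or factoring: gcd(32,58) = 2


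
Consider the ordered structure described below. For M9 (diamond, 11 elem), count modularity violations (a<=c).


Modular law: if a <= c then a v (b ^ c) = (a v b) ^ c.
Check all triples (a,b,c) with a <= c among 11 elements.
This lattice is modular (diamonds M_m and their chain-products are modular).
Total violating triples: 0


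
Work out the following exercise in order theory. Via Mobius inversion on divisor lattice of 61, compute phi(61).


phi(n) = n * prod_{p|n} (1 - 1/p).
Prime divisors of 61: [61]
phi(61) = 61 * (1 - 1/61)
phi(61) = 60


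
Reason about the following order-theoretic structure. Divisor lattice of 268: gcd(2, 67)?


Meet=gcd.
gcd(2,67)=1


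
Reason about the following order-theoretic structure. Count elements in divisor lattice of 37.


Divisors of 37: [1, 37]
Count: 2


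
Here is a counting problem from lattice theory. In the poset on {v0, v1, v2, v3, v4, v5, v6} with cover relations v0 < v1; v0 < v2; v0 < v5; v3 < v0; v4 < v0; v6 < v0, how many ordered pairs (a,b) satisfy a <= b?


The order relation is {(a,b) : a <= b}, reflexive so it includes (a,a).
Examples: (v0,v0), (v0,v1), (v0,v2), (v0,v5), (v1,v1), ...
Total ordered pairs: 22


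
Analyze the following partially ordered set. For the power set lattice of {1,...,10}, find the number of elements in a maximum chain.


A chain is a totally ordered subset; we count the number of elements in a maximum chain.
Compute, for each element x, the size of the longest chain ending at x:
  {}: 1
  {1}: 2
  {2}: 2
  {3}: 2
  {4}: 2
  {5}: 2
  ...
A maximum chain: {} < {1} < {1,2} < {1,2,3} < {1,2,3,4} < {1,2,3,4,5} < {1,2,3,4,5,6} < {1,2,3,4,5,6,7} < {1,2,3,4,5,6,7,8} < {1,2,3,4,5,6,7,8,9} < {1,2,3,4,5,6,7,8,9,10}
Number of elements in the longest chain: 11


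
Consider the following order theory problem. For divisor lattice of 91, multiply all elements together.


Divisors of 91: [1, 7, 13, 91]
Product = n^(d(n)/2) = 91^(4/2)
Product = 8281


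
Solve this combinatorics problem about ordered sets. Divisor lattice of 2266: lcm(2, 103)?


Join=lcm.
gcd(2,103)=1
lcm=206


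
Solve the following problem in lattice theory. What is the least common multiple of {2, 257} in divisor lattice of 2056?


In a divisor lattice, join = lcm (least common multiple).
Compute lcm iteratively: start with first element, then lcm(current, next).
Elements: [2, 257]
lcm(2,257) = 514
Final lcm = 514


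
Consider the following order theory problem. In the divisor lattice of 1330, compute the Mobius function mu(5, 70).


In a divisor lattice, mu(a,b) = mu(b/a) where mu is the classical Mobius function.
b/a = 70/5 = 14
Prime factorization of 14: primes [2, 7]
14 is squarefree with 2 prime factor(s), so mu(14) = (-1)^2 = 1


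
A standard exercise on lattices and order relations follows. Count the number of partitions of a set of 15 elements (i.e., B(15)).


B(n) = number of set partitions of an n-element set.
B(n) satisfies the recurrence: B(n+1) = sum_k C(n,k)*B(k).
B(15) = 1382958545


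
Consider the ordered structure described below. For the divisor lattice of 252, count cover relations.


A cover relation a -< b holds when a < b with no c strictly between.
Cover relations:
  1 -< 2
  1 -< 3
  1 -< 7
  2 -< 4
  2 -< 6
  2 -< 14
  3 -< 6
  3 -< 9
  ...25 more
Total: 33


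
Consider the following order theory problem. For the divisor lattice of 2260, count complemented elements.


An element a is complemented if some b has a meet b = bottom, a join b = top.
a is complemented iff gcd(a, n/a)=1, i.e. a is a unitary divisor of 2260.
Complemented elements: 1, 4, 5, 20, 113, 452, ... (2 more)
Count: 8


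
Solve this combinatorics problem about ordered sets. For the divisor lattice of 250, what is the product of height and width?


Height = length of longest chain minus 1; width = size of largest antichain.
A maximum chain: 1 | 5 | 25 | 125 | 250  (height 4).
A maximum antichain: {2, 5}  (width 2).
Product = 4 * 2 = 8


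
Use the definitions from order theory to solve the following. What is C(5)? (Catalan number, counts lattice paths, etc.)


C(n) = C(2n, n) / (n+1).
C(10, 5) = 252
C(5) = 252 / 6 = 42


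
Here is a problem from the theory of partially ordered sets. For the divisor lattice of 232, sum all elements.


sigma(n) = sum of divisors.
Divisors of 232: [1, 2, 4, 8, 29, 58, 116, 232]
Sum = 450


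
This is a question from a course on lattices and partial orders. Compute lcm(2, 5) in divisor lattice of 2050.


In a divisor lattice, join = lcm (least common multiple).
gcd(2,5) = 1
lcm(2,5) = 2*5/gcd = 10/1 = 10


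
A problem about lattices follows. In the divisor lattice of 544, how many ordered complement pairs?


Complement pair (a,b): a meet b = bottom, a join b = top.
Here: gcd(a,b)=1 and lcm(a,b)=544, i.e. a*b=544 with a,b coprime.
Pairs found: (1,544), (17,32), (32,17), (544,1)
Total ordered pairs: 4


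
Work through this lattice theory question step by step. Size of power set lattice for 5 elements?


Power set = 2^n.
2^5 = 32


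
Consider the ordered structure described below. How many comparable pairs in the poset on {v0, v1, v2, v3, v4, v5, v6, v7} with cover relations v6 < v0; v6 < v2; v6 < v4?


A comparable pair {a,b} has a < b or b < a in the order.
Count unordered pairs where one element is strictly below the other.
Examples: {v0,v6}, {v2,v6}, {v4,v6}
Total comparable pairs: 3


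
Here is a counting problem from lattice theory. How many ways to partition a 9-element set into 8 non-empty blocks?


S(n,k) = k*S(n-1,k) + S(n-1,k-1).
S(8,8) = 1, S(8,7) = 28
S(9,8) = 8*1 + 28 = 8 + 28
S(9,8) = 36


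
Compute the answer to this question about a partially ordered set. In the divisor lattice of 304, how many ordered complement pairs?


Complement pair (a,b): a meet b = bottom, a join b = top.
Here: gcd(a,b)=1 and lcm(a,b)=304, i.e. a*b=304 with a,b coprime.
Pairs found: (1,304), (16,19), (19,16), (304,1)
Total ordered pairs: 4


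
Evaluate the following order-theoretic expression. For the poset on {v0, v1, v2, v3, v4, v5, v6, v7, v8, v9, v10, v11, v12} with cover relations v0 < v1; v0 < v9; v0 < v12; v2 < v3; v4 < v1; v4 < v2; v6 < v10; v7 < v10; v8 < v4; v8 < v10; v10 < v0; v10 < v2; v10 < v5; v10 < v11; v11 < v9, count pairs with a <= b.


The order relation is {(a,b) : a <= b}, reflexive so it includes (a,a).
Examples: (v0,v0), (v0,v1), (v0,v12), (v0,v9), (v1,v1), ...
Total ordered pairs: 57


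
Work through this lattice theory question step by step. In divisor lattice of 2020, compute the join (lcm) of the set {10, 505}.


In a divisor lattice, join = lcm (least common multiple).
Compute lcm iteratively: start with first element, then lcm(current, next).
Elements: [10, 505]
lcm(10,505) = 1010
Final lcm = 1010


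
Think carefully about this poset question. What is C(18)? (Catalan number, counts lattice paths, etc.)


C(n) = C(2n, n) / (n+1).
C(36, 18) = 9075135300
C(18) = 9075135300 / 19 = 477638700


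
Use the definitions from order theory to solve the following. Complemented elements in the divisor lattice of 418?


An element a is complemented if some b has a meet b = bottom, a join b = top.
a is complemented iff gcd(a, n/a)=1, i.e. a is a unitary divisor of 418.
Complemented elements: 1, 2, 11, 19, 22, 38, ... (2 more)
Count: 8


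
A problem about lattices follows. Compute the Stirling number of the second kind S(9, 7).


S(n,k) = k*S(n-1,k) + S(n-1,k-1).
S(8,7) = 28, S(8,6) = 266
S(9,7) = 7*28 + 266 = 196 + 266
S(9,7) = 462


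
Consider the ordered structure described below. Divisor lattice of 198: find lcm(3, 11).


In a divisor lattice, join = lcm (least common multiple).
gcd(3,11) = 1
lcm(3,11) = 3*11/gcd = 33/1 = 33


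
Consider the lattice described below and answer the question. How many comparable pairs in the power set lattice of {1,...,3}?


A comparable pair {a,b} has a < b or b < a in the order.
Count unordered pairs where one element is strictly below the other.
Examples: {{},{1}}, {{},{2}}, {{},{3}}, {{},{1,2}}, ...
Total comparable pairs: 19


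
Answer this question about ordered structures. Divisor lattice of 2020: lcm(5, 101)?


Join=lcm.
gcd(5,101)=1
lcm=505


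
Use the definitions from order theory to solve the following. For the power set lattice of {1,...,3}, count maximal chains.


A maximal chain goes from the minimum element to a maximal element via cover relations.
Counting all min-to-max paths in the cover graph.
Total maximal chains: 6


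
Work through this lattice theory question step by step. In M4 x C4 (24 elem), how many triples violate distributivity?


Distributive law: a ^ (b v c) = (a ^ b) v (a ^ c).
Check all 24^3 = 13824 ordered triples (a,b,c).
  e.g. a=(a1,0), b=(a2,0), c=(a3,0): lhs=(a1,0) != rhs=(0,0)
  e.g. a=(a1,0), b=(a2,0), c=(a3,1): lhs=(a1,0) != rhs=(0,0)
Total violating triples: 1536


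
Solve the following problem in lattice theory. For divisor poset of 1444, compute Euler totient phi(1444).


phi(n) = n * prod_{p|n} (1 - 1/p).
Prime divisors of 1444: [2, 19]
phi(1444) = 1444 * (1 - 1/2) * (1 - 1/19)
phi(1444) = 684


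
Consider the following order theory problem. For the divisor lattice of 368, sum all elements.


sigma(n) = sum of divisors.
Divisors of 368: [1, 2, 4, 8, 16, 23, 46, 92, 184, 368]
Sum = 744


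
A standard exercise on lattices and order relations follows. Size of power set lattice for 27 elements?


Power set = 2^n.
2^27 = 134217728


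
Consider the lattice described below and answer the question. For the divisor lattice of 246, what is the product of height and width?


Height = length of longest chain minus 1; width = size of largest antichain.
A maximum chain: 1 | 41 | 123 | 246  (height 3).
A maximum antichain: {2, 3, 41}  (width 3).
Product = 3 * 3 = 9


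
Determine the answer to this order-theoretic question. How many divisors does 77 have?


Divisors of 77: [1, 7, 11, 77]
Count: 4


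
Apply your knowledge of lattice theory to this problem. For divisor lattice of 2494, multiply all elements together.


Divisors of 2494: [1, 2, 29, 43, 58, 86, 1247, 2494]
Product = n^(d(n)/2) = 2494^(8/2)
Product = 38688847841296


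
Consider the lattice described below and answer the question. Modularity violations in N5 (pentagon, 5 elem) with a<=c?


Modular law: if a <= c then a v (b ^ c) = (a v b) ^ c.
Check all triples (a,b,c) with a <= c among 5 elements.
  e.g. a=a, b=c, c=b: lhs=a != rhs=b
Total violating triples: 1


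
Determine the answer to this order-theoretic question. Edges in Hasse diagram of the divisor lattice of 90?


A cover relation a -< b holds when a < b with no c strictly between.
Cover relations:
  1 -< 2
  1 -< 3
  1 -< 5
  2 -< 6
  2 -< 10
  3 -< 6
  3 -< 9
  3 -< 15
  ...12 more
Total: 20


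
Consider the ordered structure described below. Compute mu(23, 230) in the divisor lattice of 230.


In a divisor lattice, mu(a,b) = mu(b/a) where mu is the classical Mobius function.
b/a = 230/23 = 10
Prime factorization of 10: primes [2, 5]
10 is squarefree with 2 prime factor(s), so mu(10) = (-1)^2 = 1


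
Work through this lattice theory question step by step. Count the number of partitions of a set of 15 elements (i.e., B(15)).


B(n) = number of set partitions of an n-element set.
B(n) satisfies the recurrence: B(n+1) = sum_k C(n,k)*B(k).
B(15) = 1382958545


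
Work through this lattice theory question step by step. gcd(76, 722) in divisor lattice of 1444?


Meet=gcd.
gcd(76,722)=38


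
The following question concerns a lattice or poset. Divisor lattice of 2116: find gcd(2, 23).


In a divisor lattice, meet = gcd (greatest common divisor).
By Euclidean algorithm or factoring: gcd(2,23) = 1


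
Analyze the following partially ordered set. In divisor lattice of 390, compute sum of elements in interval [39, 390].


Interval [39,390] in divisors of 390: [39, 78, 195, 390]
Sum = 702


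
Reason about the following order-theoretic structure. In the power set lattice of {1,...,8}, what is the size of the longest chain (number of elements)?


A chain is a totally ordered subset; we count the number of elements in a maximum chain.
Compute, for each element x, the size of the longest chain ending at x:
  {}: 1
  {1}: 2
  {2}: 2
  {3}: 2
  {4}: 2
  {5}: 2
  ...
A maximum chain: {} < {1} < {1,2} < {1,2,3} < {1,2,3,4} < {1,2,3,4,5} < {1,2,3,4,5,6} < {1,2,3,4,5,6,7} < {1,2,3,4,5,6,7,8}
Number of elements in the longest chain: 9


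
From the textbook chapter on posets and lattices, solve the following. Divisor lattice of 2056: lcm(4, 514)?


Join=lcm.
gcd(4,514)=2
lcm=1028


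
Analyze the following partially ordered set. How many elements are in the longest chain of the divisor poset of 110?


A chain is a totally ordered subset; we count the number of elements in a maximum chain.
Compute, for each element x, the size of the longest chain ending at x:
  1: 1
  2: 2
  5: 2
  11: 2
  10: 3
  22: 3
  ...
A maximum chain: 1 < 2 < 10 < 110
Number of elements in the longest chain: 4


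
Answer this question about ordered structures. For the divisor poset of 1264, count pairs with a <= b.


The order relation is {(a,b) : a <= b}, reflexive so it includes (a,a).
Examples: (1,1), (1,1264), (1,158), (1,16), (1,2), ...
Total ordered pairs: 45


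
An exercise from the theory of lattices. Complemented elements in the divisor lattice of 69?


An element a is complemented if some b has a meet b = bottom, a join b = top.
a is complemented iff gcd(a, n/a)=1, i.e. a is a unitary divisor of 69.
Complemented elements: 1, 3, 23, 69
Count: 4


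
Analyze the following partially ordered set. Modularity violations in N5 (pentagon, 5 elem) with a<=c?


Modular law: if a <= c then a v (b ^ c) = (a v b) ^ c.
Check all triples (a,b,c) with a <= c among 5 elements.
  e.g. a=a, b=c, c=b: lhs=a != rhs=b
Total violating triples: 1


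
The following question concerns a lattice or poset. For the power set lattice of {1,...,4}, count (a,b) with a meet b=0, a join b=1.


Complement pair (a,b): a meet b = bottom, a join b = top.
Here: A intersect B = {} and A union B = {1,...,4}.
Pairs found: ({},{1,2,3,4}), ({1},{2,3,4}), ({2},{1,3,4}), ({3},{1,2,4}), ... (12 more)
Total ordered pairs: 16


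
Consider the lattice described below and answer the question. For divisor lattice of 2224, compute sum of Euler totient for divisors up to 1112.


Divisors of 2224 up to 1112: [1, 2, 4, 8, 16, 139, 278, 556, 1112]
phi values: [1, 1, 2, 4, 8, 138, 138, 276, 552]
Sum = 1120


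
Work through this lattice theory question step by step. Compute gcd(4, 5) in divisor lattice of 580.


In a divisor lattice, meet = gcd (greatest common divisor).
By Euclidean algorithm or factoring: gcd(4,5) = 1


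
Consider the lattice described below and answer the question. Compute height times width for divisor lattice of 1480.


Height = length of longest chain minus 1; width = size of largest antichain.
A maximum chain: 1 | 37 | 185 | 370 | 740 | 1480  (height 5).
A maximum antichain: {4, 10, 74, 185}  (width 4).
Product = 5 * 4 = 20


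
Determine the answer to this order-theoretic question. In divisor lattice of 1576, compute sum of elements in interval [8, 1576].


Interval [8,1576] in divisors of 1576: [8, 1576]
Sum = 1584


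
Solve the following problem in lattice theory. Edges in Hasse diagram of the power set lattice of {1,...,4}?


A cover relation a -< b holds when a < b with no c strictly between.
Cover relations:
  {} -< {1}
  {} -< {2}
  {} -< {3}
  {} -< {4}
  {1} -< {1,2}
  {1} -< {1,3}
  {1} -< {1,4}
  {2} -< {1,2}
  ...24 more
Total: 32


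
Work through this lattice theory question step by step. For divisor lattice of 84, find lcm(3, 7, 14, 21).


In a divisor lattice, join = lcm (least common multiple).
Compute lcm iteratively: start with first element, then lcm(current, next).
Elements: [3, 7, 14, 21]
lcm(3,7) = 21
lcm(21,14) = 42
lcm(42,21) = 42
Final lcm = 42


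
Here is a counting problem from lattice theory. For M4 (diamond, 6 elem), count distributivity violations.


Distributive law: a ^ (b v c) = (a ^ b) v (a ^ c).
Check all 6^3 = 216 ordered triples (a,b,c).
  e.g. a=a1, b=a2, c=a3: lhs=a1 != rhs=0
  e.g. a=a1, b=a2, c=a4: lhs=a1 != rhs=0
Total violating triples: 24


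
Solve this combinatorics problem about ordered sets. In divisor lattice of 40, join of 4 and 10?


In a divisor lattice, join = lcm (least common multiple).
gcd(4,10) = 2
lcm(4,10) = 4*10/gcd = 40/2 = 20


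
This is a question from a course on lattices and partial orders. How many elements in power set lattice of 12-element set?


Power set = 2^n.
2^12 = 4096


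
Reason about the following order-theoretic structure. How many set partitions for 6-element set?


B(n) = number of set partitions of an n-element set.
B(n) satisfies the recurrence: B(n+1) = sum_k C(n,k)*B(k).
B(6) = 203


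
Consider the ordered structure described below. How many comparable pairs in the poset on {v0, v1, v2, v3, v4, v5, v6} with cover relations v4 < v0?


A comparable pair {a,b} has a < b or b < a in the order.
Count unordered pairs where one element is strictly below the other.
Examples: {v0,v4}
Total comparable pairs: 1


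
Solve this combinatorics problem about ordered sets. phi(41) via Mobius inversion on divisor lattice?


phi(n) = n * prod_{p|n} (1 - 1/p).
Prime divisors of 41: [41]
phi(41) = 41 * (1 - 1/41)
phi(41) = 40


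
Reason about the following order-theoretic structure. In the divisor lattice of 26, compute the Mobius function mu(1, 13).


In a divisor lattice, mu(a,b) = mu(b/a) where mu is the classical Mobius function.
b/a = 13/1 = 13
Prime factorization of 13: primes [13]
13 is squarefree with 1 prime factor(s), so mu(13) = (-1)^1 = -1


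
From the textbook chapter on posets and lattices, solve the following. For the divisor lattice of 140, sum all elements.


sigma(n) = sum of divisors.
Divisors of 140: [1, 2, 4, 5, 7, 10, 14, 20, 28, 35, 70, 140]
Sum = 336


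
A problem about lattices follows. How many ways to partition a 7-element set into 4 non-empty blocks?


S(n,k) = k*S(n-1,k) + S(n-1,k-1).
S(6,4) = 65, S(6,3) = 90
S(7,4) = 4*65 + 90 = 260 + 90
S(7,4) = 350


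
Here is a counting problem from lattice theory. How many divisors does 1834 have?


Divisors of 1834: [1, 2, 7, 14, 131, 262, 917, 1834]
Count: 8


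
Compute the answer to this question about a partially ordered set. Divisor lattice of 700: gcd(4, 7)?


Meet=gcd.
gcd(4,7)=1


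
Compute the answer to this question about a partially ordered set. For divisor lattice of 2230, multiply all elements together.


Divisors of 2230: [1, 2, 5, 10, 223, 446, 1115, 2230]
Product = n^(d(n)/2) = 2230^(8/2)
Product = 24729734410000


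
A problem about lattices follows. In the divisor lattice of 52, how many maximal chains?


A maximal chain goes from the minimum element to a maximal element via cover relations.
Counting all min-to-max paths in the cover graph.
Total maximal chains: 3


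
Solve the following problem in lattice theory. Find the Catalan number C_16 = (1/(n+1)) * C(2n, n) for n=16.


C(n) = C(2n, n) / (n+1).
C(32, 16) = 601080390
C(16) = 601080390 / 17 = 35357670


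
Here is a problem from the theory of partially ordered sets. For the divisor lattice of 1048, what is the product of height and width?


Height = length of longest chain minus 1; width = size of largest antichain.
A maximum chain: 1 | 131 | 262 | 524 | 1048  (height 4).
A maximum antichain: {2, 131}  (width 2).
Product = 4 * 2 = 8


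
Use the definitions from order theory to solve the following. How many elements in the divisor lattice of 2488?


Divisors of 2488: [1, 2, 4, 8, 311, 622, 1244, 2488]
Count: 8


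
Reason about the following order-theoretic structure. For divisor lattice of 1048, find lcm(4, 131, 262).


In a divisor lattice, join = lcm (least common multiple).
Compute lcm iteratively: start with first element, then lcm(current, next).
Elements: [4, 131, 262]
lcm(4,131) = 524
lcm(524,262) = 524
Final lcm = 524


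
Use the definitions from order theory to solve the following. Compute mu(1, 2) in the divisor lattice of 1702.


In a divisor lattice, mu(a,b) = mu(b/a) where mu is the classical Mobius function.
b/a = 2/1 = 2
Prime factorization of 2: primes [2]
2 is squarefree with 1 prime factor(s), so mu(2) = (-1)^1 = -1


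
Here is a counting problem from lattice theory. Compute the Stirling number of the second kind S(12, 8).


S(n,k) = k*S(n-1,k) + S(n-1,k-1).
S(11,8) = 11880, S(11,7) = 63987
S(12,8) = 8*11880 + 63987 = 95040 + 63987
S(12,8) = 159027


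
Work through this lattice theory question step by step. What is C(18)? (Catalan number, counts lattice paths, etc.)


C(n) = C(2n, n) / (n+1).
C(36, 18) = 9075135300
C(18) = 9075135300 / 19 = 477638700


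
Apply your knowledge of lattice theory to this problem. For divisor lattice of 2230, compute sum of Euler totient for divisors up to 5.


Divisors of 2230 up to 5: [1, 2, 5]
phi values: [1, 1, 4]
Sum = 6


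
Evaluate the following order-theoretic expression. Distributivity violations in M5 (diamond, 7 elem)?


Distributive law: a ^ (b v c) = (a ^ b) v (a ^ c).
Check all 7^3 = 343 ordered triples (a,b,c).
  e.g. a=a1, b=a2, c=a3: lhs=a1 != rhs=0
  e.g. a=a1, b=a2, c=a4: lhs=a1 != rhs=0
Total violating triples: 60


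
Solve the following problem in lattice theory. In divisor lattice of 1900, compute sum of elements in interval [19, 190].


Interval [19,190] in divisors of 1900: [19, 38, 95, 190]
Sum = 342


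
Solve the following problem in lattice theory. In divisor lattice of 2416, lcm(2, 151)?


Join=lcm.
gcd(2,151)=1
lcm=302


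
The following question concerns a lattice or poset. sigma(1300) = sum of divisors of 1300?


sigma(n) = sum of divisors.
Divisors of 1300: [1, 2, 4, 5, 10, 13, 20, 25, 26, 50, 52, 65, 100, 130, 260, 325, 650, 1300]
Sum = 3038


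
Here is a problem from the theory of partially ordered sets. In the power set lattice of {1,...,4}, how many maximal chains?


A maximal chain goes from the minimum element to a maximal element via cover relations.
Counting all min-to-max paths in the cover graph.
Total maximal chains: 24


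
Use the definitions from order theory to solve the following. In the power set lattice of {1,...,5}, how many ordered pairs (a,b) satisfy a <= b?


The order relation is {(a,b) : a <= b}, reflexive so it includes (a,a).
Examples: ({},{}), ({},{1,2}), ({},{1,2,3}), ({},{1,2,3,4}), ({},{1,2,3,4,5}), ...
Total ordered pairs: 243


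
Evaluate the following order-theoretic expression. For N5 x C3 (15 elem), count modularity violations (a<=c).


Modular law: if a <= c then a v (b ^ c) = (a v b) ^ c.
Check all triples (a,b,c) with a <= c among 15 elements.
  e.g. a=(a,0), b=(c,0), c=(b,0): lhs=(a,0) != rhs=(b,0)
  e.g. a=(a,0), b=(c,1), c=(b,0): lhs=(a,0) != rhs=(b,0)
Total violating triples: 18


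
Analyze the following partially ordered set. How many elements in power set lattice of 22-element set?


Power set = 2^n.
2^22 = 4194304


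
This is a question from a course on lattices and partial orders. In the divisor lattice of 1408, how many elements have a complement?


An element a is complemented if some b has a meet b = bottom, a join b = top.
a is complemented iff gcd(a, n/a)=1, i.e. a is a unitary divisor of 1408.
Complemented elements: 1, 11, 128, 1408
Count: 4


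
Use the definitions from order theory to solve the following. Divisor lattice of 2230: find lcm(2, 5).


In a divisor lattice, join = lcm (least common multiple).
gcd(2,5) = 1
lcm(2,5) = 2*5/gcd = 10/1 = 10


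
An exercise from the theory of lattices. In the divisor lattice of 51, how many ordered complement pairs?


Complement pair (a,b): a meet b = bottom, a join b = top.
Here: gcd(a,b)=1 and lcm(a,b)=51, i.e. a*b=51 with a,b coprime.
Pairs found: (1,51), (3,17), (17,3), (51,1)
Total ordered pairs: 4


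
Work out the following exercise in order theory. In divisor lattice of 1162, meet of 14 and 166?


In a divisor lattice, meet = gcd (greatest common divisor).
By Euclidean algorithm or factoring: gcd(14,166) = 2


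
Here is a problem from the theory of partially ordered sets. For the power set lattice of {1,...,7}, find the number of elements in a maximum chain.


A chain is a totally ordered subset; we count the number of elements in a maximum chain.
Compute, for each element x, the size of the longest chain ending at x:
  {}: 1
  {1}: 2
  {2}: 2
  {3}: 2
  {4}: 2
  {5}: 2
  ...
A maximum chain: {} < {1} < {1,2} < {1,2,3} < {1,2,3,4} < {1,2,3,4,5} < {1,2,3,4,5,6} < {1,2,3,4,5,6,7}
Number of elements in the longest chain: 8


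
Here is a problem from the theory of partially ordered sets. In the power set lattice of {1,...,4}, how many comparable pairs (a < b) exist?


A comparable pair {a,b} has a < b or b < a in the order.
Count unordered pairs where one element is strictly below the other.
Examples: {{},{1}}, {{},{2}}, {{},{3}}, {{},{4}}, ...
Total comparable pairs: 65


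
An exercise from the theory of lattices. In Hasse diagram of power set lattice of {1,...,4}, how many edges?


A cover relation a -< b holds when a < b with no c strictly between.
Cover relations:
  {} -< {1}
  {} -< {2}
  {} -< {3}
  {} -< {4}
  {1} -< {1,2}
  {1} -< {1,3}
  {1} -< {1,4}
  {2} -< {1,2}
  ...24 more
Total: 32


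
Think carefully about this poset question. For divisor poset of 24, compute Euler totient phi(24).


phi(n) = n * prod_{p|n} (1 - 1/p).
Prime divisors of 24: [2, 3]
phi(24) = 24 * (1 - 1/2) * (1 - 1/3)
phi(24) = 8


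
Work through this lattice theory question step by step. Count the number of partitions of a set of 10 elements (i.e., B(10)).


B(n) = number of set partitions of an n-element set.
B(n) satisfies the recurrence: B(n+1) = sum_k C(n,k)*B(k).
B(10) = 115975


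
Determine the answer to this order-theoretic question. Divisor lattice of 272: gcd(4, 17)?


Meet=gcd.
gcd(4,17)=1


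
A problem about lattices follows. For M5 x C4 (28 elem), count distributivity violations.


Distributive law: a ^ (b v c) = (a ^ b) v (a ^ c).
Check all 28^3 = 21952 ordered triples (a,b,c).
  e.g. a=(a1,0), b=(a2,0), c=(a3,0): lhs=(a1,0) != rhs=(0,0)
  e.g. a=(a1,0), b=(a2,0), c=(a3,1): lhs=(a1,0) != rhs=(0,0)
Total violating triples: 3840


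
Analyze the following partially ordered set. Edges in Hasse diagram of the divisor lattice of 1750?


A cover relation a -< b holds when a < b with no c strictly between.
Cover relations:
  1 -< 2
  1 -< 5
  1 -< 7
  2 -< 10
  2 -< 14
  5 -< 10
  5 -< 25
  5 -< 35
  ...20 more
Total: 28


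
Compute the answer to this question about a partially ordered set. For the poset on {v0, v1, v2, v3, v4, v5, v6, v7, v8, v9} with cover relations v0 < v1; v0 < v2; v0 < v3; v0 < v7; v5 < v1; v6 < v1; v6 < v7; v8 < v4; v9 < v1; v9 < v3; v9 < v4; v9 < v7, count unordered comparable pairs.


A comparable pair {a,b} has a < b or b < a in the order.
Count unordered pairs where one element is strictly below the other.
Examples: {v0,v1}, {v0,v2}, {v0,v3}, {v0,v7}, ...
Total comparable pairs: 12


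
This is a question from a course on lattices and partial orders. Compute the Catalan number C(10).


C(n) = C(2n, n) / (n+1).
C(20, 10) = 184756
C(10) = 184756 / 11 = 16796


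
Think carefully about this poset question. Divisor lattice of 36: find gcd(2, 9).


In a divisor lattice, meet = gcd (greatest common divisor).
By Euclidean algorithm or factoring: gcd(2,9) = 1


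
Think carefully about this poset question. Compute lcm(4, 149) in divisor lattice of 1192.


In a divisor lattice, join = lcm (least common multiple).
gcd(4,149) = 1
lcm(4,149) = 4*149/gcd = 596/1 = 596


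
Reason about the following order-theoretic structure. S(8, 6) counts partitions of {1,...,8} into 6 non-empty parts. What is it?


S(n,k) = k*S(n-1,k) + S(n-1,k-1).
S(7,6) = 21, S(7,5) = 140
S(8,6) = 6*21 + 140 = 126 + 140
S(8,6) = 266


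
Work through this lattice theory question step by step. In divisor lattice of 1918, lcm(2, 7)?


Join=lcm.
gcd(2,7)=1
lcm=14


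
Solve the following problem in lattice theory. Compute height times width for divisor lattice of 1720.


Height = length of longest chain minus 1; width = size of largest antichain.
A maximum chain: 1 | 43 | 215 | 430 | 860 | 1720  (height 5).
A maximum antichain: {4, 10, 86, 215}  (width 4).
Product = 5 * 4 = 20


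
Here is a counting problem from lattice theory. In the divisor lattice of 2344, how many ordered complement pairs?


Complement pair (a,b): a meet b = bottom, a join b = top.
Here: gcd(a,b)=1 and lcm(a,b)=2344, i.e. a*b=2344 with a,b coprime.
Pairs found: (1,2344), (8,293), (293,8), (2344,1)
Total ordered pairs: 4


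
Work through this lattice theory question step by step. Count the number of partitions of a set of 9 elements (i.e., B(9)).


B(n) = number of set partitions of an n-element set.
B(n) satisfies the recurrence: B(n+1) = sum_k C(n,k)*B(k).
B(9) = 21147


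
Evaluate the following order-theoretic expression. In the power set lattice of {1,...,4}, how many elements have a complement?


An element a is complemented if some b has a meet b = bottom, a join b = top.
every subset A has complement S\A, so all elements are complemented.
Complemented elements: {}, {1}, {2}, {3}, {4}, {1,2}, ... (10 more)
Count: 16


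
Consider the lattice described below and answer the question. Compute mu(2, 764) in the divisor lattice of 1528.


In a divisor lattice, mu(a,b) = mu(b/a) where mu is the classical Mobius function.
b/a = 764/2 = 382
Prime factorization of 382: primes [2, 191]
382 is squarefree with 2 prime factor(s), so mu(382) = (-1)^2 = 1


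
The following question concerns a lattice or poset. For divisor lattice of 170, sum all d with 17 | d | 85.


Interval [17,85] in divisors of 170: [17, 85]
Sum = 102


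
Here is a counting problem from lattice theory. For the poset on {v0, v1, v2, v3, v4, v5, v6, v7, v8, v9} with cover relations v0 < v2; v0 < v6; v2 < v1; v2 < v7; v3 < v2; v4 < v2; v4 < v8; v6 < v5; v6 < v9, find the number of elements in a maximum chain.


A chain is a totally ordered subset; we count the number of elements in a maximum chain.
Compute, for each element x, the size of the longest chain ending at x:
  v0: 1
  v3: 1
  v4: 1
  v6: 2
  v8: 2
  v5: 3
  ...
A maximum chain: v0 < v2 < v1
Number of elements in the longest chain: 3


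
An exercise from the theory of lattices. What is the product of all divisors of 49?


Divisors of 49: [1, 7, 49]
Product = n^(d(n)/2) = 49^(3/2)
Product = 343


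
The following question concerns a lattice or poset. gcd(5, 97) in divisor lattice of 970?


Meet=gcd.
gcd(5,97)=1


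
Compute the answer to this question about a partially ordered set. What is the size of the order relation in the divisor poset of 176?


The order relation is {(a,b) : a <= b}, reflexive so it includes (a,a).
Examples: (1,1), (1,11), (1,16), (1,176), (1,2), ...
Total ordered pairs: 45


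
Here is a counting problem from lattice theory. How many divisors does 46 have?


Divisors of 46: [1, 2, 23, 46]
Count: 4


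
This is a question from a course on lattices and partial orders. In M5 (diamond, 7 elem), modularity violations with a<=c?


Modular law: if a <= c then a v (b ^ c) = (a v b) ^ c.
Check all triples (a,b,c) with a <= c among 7 elements.
This lattice is modular (diamonds M_m and their chain-products are modular).
Total violating triples: 0


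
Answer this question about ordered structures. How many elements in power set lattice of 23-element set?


Power set = 2^n.
2^23 = 8388608


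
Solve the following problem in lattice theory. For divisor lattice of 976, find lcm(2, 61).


In a divisor lattice, join = lcm (least common multiple).
Compute lcm iteratively: start with first element, then lcm(current, next).
Elements: [2, 61]
lcm(2,61) = 122
Final lcm = 122


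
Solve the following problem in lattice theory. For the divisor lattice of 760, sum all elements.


sigma(n) = sum of divisors.
Divisors of 760: [1, 2, 4, 5, 8, 10, 19, 20, 38, 40, 76, 95, 152, 190, 380, 760]
Sum = 1800


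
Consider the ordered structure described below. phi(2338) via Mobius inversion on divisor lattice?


phi(n) = n * prod_{p|n} (1 - 1/p).
Prime divisors of 2338: [2, 7, 167]
phi(2338) = 2338 * (1 - 1/2) * (1 - 1/7) * (1 - 1/167)
phi(2338) = 996


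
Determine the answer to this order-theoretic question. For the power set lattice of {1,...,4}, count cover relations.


A cover relation a -< b holds when a < b with no c strictly between.
Cover relations:
  {} -< {1}
  {} -< {2}
  {} -< {3}
  {} -< {4}
  {1} -< {1,2}
  {1} -< {1,3}
  {1} -< {1,4}
  {2} -< {1,2}
  ...24 more
Total: 32


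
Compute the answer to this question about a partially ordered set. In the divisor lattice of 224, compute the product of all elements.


Divisors of 224: [1, 2, 4, 7, 8, 14, 16, 28, 32, 56, 112, 224]
Product = n^(d(n)/2) = 224^(12/2)
Product = 126324651851776


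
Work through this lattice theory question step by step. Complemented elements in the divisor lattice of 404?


An element a is complemented if some b has a meet b = bottom, a join b = top.
a is complemented iff gcd(a, n/a)=1, i.e. a is a unitary divisor of 404.
Complemented elements: 1, 4, 101, 404
Count: 4


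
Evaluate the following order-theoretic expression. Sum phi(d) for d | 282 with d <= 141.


Divisors of 282 up to 141: [1, 2, 3, 6, 47, 94, 141]
phi values: [1, 1, 2, 2, 46, 46, 92]
Sum = 190


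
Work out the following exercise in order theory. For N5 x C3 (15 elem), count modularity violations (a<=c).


Modular law: if a <= c then a v (b ^ c) = (a v b) ^ c.
Check all triples (a,b,c) with a <= c among 15 elements.
  e.g. a=(a,0), b=(c,0), c=(b,0): lhs=(a,0) != rhs=(b,0)
  e.g. a=(a,0), b=(c,1), c=(b,0): lhs=(a,0) != rhs=(b,0)
Total violating triples: 18


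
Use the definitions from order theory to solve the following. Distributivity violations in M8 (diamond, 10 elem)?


Distributive law: a ^ (b v c) = (a ^ b) v (a ^ c).
Check all 10^3 = 1000 ordered triples (a,b,c).
  e.g. a=a1, b=a2, c=a3: lhs=a1 != rhs=0
  e.g. a=a1, b=a2, c=a4: lhs=a1 != rhs=0
Total violating triples: 336
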